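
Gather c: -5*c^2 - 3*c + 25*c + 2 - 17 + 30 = -5*c^2 + 22*c + 15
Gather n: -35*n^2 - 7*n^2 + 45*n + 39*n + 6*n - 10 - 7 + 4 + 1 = -42*n^2 + 90*n - 12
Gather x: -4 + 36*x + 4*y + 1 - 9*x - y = 27*x + 3*y - 3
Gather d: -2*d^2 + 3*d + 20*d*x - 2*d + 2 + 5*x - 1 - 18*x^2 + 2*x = -2*d^2 + d*(20*x + 1) - 18*x^2 + 7*x + 1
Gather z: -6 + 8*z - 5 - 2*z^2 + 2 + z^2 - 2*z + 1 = -z^2 + 6*z - 8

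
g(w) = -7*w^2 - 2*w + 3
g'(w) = -14*w - 2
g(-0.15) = 3.14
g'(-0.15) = 0.10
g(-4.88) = -153.94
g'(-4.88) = 66.32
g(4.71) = -161.71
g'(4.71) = -67.94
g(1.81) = -23.55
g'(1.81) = -27.34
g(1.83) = -24.10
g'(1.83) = -27.62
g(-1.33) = -6.72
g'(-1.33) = 16.62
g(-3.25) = -64.44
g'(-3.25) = 43.50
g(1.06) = -6.99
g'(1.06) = -16.84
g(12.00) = -1029.00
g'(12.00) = -170.00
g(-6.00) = -237.00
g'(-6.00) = 82.00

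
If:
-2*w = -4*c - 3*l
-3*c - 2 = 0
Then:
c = -2/3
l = 2*w/3 + 8/9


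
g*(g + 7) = g^2 + 7*g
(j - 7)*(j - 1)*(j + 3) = j^3 - 5*j^2 - 17*j + 21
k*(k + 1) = k^2 + k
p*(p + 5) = p^2 + 5*p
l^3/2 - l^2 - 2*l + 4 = (l/2 + 1)*(l - 2)^2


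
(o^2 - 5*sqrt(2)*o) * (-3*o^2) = -3*o^4 + 15*sqrt(2)*o^3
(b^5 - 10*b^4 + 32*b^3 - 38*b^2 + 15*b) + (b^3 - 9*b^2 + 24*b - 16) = b^5 - 10*b^4 + 33*b^3 - 47*b^2 + 39*b - 16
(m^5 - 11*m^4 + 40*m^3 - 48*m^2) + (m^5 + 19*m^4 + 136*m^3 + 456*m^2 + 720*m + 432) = 2*m^5 + 8*m^4 + 176*m^3 + 408*m^2 + 720*m + 432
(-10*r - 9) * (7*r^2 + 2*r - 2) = -70*r^3 - 83*r^2 + 2*r + 18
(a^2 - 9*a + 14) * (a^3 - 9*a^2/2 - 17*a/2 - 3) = a^5 - 27*a^4/2 + 46*a^3 + 21*a^2/2 - 92*a - 42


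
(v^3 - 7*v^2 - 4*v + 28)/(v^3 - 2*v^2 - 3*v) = (-v^3 + 7*v^2 + 4*v - 28)/(v*(-v^2 + 2*v + 3))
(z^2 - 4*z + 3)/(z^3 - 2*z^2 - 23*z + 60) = (z - 1)/(z^2 + z - 20)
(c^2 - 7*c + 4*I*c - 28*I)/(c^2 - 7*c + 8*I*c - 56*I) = (c + 4*I)/(c + 8*I)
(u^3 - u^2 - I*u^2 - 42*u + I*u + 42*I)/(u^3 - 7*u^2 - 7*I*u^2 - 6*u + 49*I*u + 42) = (u + 6)/(u - 6*I)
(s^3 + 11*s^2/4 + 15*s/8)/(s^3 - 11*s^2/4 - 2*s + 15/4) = s*(2*s + 3)/(2*(s^2 - 4*s + 3))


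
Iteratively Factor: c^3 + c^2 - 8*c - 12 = (c - 3)*(c^2 + 4*c + 4) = (c - 3)*(c + 2)*(c + 2)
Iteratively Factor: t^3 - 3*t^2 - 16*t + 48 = (t - 3)*(t^2 - 16) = (t - 4)*(t - 3)*(t + 4)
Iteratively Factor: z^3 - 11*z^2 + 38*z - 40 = (z - 2)*(z^2 - 9*z + 20) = (z - 5)*(z - 2)*(z - 4)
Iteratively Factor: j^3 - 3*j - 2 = (j + 1)*(j^2 - j - 2) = (j + 1)^2*(j - 2)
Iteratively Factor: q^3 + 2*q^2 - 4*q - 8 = (q - 2)*(q^2 + 4*q + 4) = (q - 2)*(q + 2)*(q + 2)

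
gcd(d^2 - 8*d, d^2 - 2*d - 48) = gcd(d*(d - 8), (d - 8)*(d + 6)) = d - 8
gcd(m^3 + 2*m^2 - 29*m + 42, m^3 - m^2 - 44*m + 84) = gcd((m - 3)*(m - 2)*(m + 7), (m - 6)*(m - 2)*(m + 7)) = m^2 + 5*m - 14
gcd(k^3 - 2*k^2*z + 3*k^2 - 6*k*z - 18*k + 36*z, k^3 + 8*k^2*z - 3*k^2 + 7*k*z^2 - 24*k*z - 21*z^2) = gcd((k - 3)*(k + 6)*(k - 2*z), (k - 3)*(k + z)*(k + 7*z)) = k - 3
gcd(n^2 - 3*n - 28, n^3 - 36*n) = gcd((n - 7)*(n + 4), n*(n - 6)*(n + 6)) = 1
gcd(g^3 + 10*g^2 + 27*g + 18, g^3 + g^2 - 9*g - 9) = g^2 + 4*g + 3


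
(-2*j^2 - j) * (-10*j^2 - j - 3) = 20*j^4 + 12*j^3 + 7*j^2 + 3*j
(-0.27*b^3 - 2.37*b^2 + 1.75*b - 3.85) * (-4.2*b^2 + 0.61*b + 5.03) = 1.134*b^5 + 9.7893*b^4 - 10.1538*b^3 + 5.3164*b^2 + 6.454*b - 19.3655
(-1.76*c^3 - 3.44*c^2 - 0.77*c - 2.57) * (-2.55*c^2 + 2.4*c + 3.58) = 4.488*c^5 + 4.548*c^4 - 12.5933*c^3 - 7.6097*c^2 - 8.9246*c - 9.2006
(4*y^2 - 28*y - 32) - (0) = 4*y^2 - 28*y - 32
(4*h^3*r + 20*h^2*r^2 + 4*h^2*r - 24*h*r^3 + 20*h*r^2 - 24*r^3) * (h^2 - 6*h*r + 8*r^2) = 4*h^5*r - 4*h^4*r^2 + 4*h^4*r - 112*h^3*r^3 - 4*h^3*r^2 + 304*h^2*r^4 - 112*h^2*r^3 - 192*h*r^5 + 304*h*r^4 - 192*r^5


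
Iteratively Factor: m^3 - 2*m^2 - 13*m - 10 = (m + 1)*(m^2 - 3*m - 10) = (m + 1)*(m + 2)*(m - 5)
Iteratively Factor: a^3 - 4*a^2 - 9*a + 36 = (a - 3)*(a^2 - a - 12) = (a - 3)*(a + 3)*(a - 4)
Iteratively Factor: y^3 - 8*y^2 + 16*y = (y)*(y^2 - 8*y + 16) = y*(y - 4)*(y - 4)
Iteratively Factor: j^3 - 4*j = (j - 2)*(j^2 + 2*j) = (j - 2)*(j + 2)*(j)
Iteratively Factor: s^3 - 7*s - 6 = (s + 1)*(s^2 - s - 6) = (s - 3)*(s + 1)*(s + 2)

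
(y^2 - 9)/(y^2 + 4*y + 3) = (y - 3)/(y + 1)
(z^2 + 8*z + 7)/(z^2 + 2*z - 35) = (z + 1)/(z - 5)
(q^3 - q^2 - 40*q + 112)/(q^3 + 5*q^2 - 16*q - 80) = (q^2 + 3*q - 28)/(q^2 + 9*q + 20)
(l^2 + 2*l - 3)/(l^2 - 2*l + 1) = (l + 3)/(l - 1)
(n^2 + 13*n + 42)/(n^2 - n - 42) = (n + 7)/(n - 7)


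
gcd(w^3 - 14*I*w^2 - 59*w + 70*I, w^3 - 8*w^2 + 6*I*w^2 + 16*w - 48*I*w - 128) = w - 2*I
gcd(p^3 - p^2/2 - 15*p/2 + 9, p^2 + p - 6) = p^2 + p - 6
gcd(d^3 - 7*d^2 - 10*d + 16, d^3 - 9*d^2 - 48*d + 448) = d - 8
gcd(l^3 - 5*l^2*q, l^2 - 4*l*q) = l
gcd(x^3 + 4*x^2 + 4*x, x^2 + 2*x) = x^2 + 2*x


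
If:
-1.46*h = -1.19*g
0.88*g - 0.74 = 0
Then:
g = 0.84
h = 0.69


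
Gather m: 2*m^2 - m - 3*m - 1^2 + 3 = 2*m^2 - 4*m + 2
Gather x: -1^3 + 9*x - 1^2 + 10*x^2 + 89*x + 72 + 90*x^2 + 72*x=100*x^2 + 170*x + 70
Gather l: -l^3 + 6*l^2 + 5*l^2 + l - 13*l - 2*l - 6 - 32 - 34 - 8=-l^3 + 11*l^2 - 14*l - 80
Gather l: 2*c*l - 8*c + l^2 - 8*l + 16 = -8*c + l^2 + l*(2*c - 8) + 16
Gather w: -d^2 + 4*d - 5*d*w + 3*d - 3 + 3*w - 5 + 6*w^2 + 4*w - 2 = -d^2 + 7*d + 6*w^2 + w*(7 - 5*d) - 10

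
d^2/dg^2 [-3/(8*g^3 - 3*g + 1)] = 18*(8*g*(8*g^3 - 3*g + 1) - 3*(8*g^2 - 1)^2)/(8*g^3 - 3*g + 1)^3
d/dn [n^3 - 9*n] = 3*n^2 - 9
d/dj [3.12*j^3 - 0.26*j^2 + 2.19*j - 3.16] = 9.36*j^2 - 0.52*j + 2.19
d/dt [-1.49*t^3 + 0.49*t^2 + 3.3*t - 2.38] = -4.47*t^2 + 0.98*t + 3.3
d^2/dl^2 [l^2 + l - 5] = 2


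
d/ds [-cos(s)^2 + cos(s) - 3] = -sin(s) + sin(2*s)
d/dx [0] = 0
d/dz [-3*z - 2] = -3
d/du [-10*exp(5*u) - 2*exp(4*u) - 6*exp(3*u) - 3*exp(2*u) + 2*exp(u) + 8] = (-50*exp(4*u) - 8*exp(3*u) - 18*exp(2*u) - 6*exp(u) + 2)*exp(u)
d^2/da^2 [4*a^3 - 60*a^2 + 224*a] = 24*a - 120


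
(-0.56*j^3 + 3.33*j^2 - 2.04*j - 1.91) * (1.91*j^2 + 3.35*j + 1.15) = -1.0696*j^5 + 4.4843*j^4 + 6.6151*j^3 - 6.6526*j^2 - 8.7445*j - 2.1965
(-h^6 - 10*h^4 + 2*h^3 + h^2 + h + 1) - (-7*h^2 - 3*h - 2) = -h^6 - 10*h^4 + 2*h^3 + 8*h^2 + 4*h + 3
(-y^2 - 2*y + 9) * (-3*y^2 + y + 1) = 3*y^4 + 5*y^3 - 30*y^2 + 7*y + 9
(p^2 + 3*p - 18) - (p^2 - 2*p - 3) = 5*p - 15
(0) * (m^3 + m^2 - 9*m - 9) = 0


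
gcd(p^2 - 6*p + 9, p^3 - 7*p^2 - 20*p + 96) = p - 3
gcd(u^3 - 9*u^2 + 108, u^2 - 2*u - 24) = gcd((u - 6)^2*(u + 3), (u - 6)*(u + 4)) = u - 6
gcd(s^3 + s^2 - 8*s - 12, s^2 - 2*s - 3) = s - 3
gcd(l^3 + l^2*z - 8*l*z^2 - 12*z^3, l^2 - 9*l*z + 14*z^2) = 1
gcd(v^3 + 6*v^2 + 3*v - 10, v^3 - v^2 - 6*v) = v + 2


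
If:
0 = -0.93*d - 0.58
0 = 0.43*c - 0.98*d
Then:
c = -1.42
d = -0.62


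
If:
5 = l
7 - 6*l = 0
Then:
No Solution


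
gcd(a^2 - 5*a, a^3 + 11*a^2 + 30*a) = a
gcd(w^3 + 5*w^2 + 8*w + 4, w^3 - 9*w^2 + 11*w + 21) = w + 1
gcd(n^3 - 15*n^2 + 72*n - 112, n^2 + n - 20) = n - 4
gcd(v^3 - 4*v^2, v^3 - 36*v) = v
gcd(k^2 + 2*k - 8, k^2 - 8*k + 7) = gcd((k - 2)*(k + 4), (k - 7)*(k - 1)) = 1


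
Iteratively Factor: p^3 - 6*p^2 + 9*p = (p - 3)*(p^2 - 3*p) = p*(p - 3)*(p - 3)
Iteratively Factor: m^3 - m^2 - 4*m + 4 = (m - 1)*(m^2 - 4) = (m - 2)*(m - 1)*(m + 2)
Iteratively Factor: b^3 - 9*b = (b - 3)*(b^2 + 3*b) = (b - 3)*(b + 3)*(b)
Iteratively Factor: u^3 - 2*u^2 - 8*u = (u + 2)*(u^2 - 4*u) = (u - 4)*(u + 2)*(u)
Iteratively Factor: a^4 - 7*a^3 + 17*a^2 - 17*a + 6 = (a - 1)*(a^3 - 6*a^2 + 11*a - 6) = (a - 1)^2*(a^2 - 5*a + 6) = (a - 2)*(a - 1)^2*(a - 3)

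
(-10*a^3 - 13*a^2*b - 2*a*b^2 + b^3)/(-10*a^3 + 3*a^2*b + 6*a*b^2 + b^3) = (5*a^2 + 4*a*b - b^2)/(5*a^2 - 4*a*b - b^2)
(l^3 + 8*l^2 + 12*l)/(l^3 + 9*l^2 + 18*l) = (l + 2)/(l + 3)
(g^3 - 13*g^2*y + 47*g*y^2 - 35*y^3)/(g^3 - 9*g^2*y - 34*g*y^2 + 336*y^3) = (-g^2 + 6*g*y - 5*y^2)/(-g^2 + 2*g*y + 48*y^2)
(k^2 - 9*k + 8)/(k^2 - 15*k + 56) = (k - 1)/(k - 7)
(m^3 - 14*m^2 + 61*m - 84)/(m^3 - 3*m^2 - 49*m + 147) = (m - 4)/(m + 7)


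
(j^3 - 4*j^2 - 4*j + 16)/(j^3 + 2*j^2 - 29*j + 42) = (j^2 - 2*j - 8)/(j^2 + 4*j - 21)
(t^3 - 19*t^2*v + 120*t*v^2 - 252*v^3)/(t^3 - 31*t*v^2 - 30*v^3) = (t^2 - 13*t*v + 42*v^2)/(t^2 + 6*t*v + 5*v^2)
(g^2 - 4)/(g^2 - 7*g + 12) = (g^2 - 4)/(g^2 - 7*g + 12)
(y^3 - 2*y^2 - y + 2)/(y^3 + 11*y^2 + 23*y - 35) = (y^2 - y - 2)/(y^2 + 12*y + 35)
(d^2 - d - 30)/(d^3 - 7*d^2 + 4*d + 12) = (d + 5)/(d^2 - d - 2)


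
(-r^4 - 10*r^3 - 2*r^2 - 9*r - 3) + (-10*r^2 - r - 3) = -r^4 - 10*r^3 - 12*r^2 - 10*r - 6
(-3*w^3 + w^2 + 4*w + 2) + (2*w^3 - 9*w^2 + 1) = -w^3 - 8*w^2 + 4*w + 3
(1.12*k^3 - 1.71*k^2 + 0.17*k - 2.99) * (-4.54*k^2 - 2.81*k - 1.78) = -5.0848*k^5 + 4.6162*k^4 + 2.0397*k^3 + 16.1407*k^2 + 8.0993*k + 5.3222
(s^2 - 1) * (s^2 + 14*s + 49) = s^4 + 14*s^3 + 48*s^2 - 14*s - 49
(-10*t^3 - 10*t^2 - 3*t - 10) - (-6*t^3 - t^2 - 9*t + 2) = -4*t^3 - 9*t^2 + 6*t - 12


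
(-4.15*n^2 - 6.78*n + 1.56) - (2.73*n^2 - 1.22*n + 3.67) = -6.88*n^2 - 5.56*n - 2.11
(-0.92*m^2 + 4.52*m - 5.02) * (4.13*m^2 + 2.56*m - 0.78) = -3.7996*m^4 + 16.3124*m^3 - 8.4438*m^2 - 16.3768*m + 3.9156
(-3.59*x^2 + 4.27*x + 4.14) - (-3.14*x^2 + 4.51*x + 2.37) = -0.45*x^2 - 0.24*x + 1.77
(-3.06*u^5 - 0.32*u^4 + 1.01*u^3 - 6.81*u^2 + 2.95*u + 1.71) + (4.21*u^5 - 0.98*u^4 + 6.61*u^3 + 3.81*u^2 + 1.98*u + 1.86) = 1.15*u^5 - 1.3*u^4 + 7.62*u^3 - 3.0*u^2 + 4.93*u + 3.57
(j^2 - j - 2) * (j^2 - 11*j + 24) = j^4 - 12*j^3 + 33*j^2 - 2*j - 48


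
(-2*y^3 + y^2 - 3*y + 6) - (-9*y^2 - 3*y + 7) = -2*y^3 + 10*y^2 - 1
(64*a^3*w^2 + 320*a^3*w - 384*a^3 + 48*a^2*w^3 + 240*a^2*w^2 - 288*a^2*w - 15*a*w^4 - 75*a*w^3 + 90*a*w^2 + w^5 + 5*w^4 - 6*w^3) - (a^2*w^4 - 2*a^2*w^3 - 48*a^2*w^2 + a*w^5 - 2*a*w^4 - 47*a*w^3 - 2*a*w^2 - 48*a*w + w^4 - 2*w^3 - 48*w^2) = 64*a^3*w^2 + 320*a^3*w - 384*a^3 - a^2*w^4 + 50*a^2*w^3 + 288*a^2*w^2 - 288*a^2*w - a*w^5 - 13*a*w^4 - 28*a*w^3 + 92*a*w^2 + 48*a*w + w^5 + 4*w^4 - 4*w^3 + 48*w^2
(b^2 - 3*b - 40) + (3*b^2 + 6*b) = 4*b^2 + 3*b - 40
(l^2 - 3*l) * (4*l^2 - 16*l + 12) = 4*l^4 - 28*l^3 + 60*l^2 - 36*l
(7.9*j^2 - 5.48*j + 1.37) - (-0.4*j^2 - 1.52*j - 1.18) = 8.3*j^2 - 3.96*j + 2.55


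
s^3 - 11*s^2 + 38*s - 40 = (s - 5)*(s - 4)*(s - 2)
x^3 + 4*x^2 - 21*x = x*(x - 3)*(x + 7)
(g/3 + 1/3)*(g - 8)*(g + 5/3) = g^3/3 - 16*g^2/9 - 59*g/9 - 40/9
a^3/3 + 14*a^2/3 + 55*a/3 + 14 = (a/3 + 1/3)*(a + 6)*(a + 7)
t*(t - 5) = t^2 - 5*t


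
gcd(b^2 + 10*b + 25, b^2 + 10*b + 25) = b^2 + 10*b + 25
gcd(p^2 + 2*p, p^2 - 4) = p + 2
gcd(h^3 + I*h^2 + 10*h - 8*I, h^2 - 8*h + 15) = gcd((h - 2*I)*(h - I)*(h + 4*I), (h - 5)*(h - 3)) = 1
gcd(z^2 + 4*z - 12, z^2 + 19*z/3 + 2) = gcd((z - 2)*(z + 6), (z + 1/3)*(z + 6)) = z + 6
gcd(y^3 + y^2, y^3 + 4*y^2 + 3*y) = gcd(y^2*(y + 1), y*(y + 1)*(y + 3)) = y^2 + y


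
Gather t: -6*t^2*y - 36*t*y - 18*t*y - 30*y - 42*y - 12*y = -6*t^2*y - 54*t*y - 84*y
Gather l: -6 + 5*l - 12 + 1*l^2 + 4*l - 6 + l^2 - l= 2*l^2 + 8*l - 24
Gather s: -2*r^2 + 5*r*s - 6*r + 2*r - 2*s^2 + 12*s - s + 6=-2*r^2 - 4*r - 2*s^2 + s*(5*r + 11) + 6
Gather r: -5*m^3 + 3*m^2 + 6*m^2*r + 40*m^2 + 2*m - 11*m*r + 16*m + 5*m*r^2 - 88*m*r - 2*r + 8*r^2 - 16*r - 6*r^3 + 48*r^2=-5*m^3 + 43*m^2 + 18*m - 6*r^3 + r^2*(5*m + 56) + r*(6*m^2 - 99*m - 18)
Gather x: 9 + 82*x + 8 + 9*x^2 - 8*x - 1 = 9*x^2 + 74*x + 16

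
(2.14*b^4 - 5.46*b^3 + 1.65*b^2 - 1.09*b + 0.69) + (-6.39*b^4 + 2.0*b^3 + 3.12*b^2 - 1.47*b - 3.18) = -4.25*b^4 - 3.46*b^3 + 4.77*b^2 - 2.56*b - 2.49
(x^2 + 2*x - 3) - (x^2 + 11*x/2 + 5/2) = -7*x/2 - 11/2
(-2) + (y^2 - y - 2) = y^2 - y - 4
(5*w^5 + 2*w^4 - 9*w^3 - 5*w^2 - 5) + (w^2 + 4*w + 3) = 5*w^5 + 2*w^4 - 9*w^3 - 4*w^2 + 4*w - 2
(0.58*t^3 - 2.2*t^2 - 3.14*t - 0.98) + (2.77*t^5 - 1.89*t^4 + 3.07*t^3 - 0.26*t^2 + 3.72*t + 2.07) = 2.77*t^5 - 1.89*t^4 + 3.65*t^3 - 2.46*t^2 + 0.58*t + 1.09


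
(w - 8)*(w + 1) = w^2 - 7*w - 8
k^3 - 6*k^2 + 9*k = k*(k - 3)^2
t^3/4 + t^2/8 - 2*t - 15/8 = (t/4 + 1/4)*(t - 3)*(t + 5/2)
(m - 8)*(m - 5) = m^2 - 13*m + 40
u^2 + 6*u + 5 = (u + 1)*(u + 5)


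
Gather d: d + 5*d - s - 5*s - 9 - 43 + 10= 6*d - 6*s - 42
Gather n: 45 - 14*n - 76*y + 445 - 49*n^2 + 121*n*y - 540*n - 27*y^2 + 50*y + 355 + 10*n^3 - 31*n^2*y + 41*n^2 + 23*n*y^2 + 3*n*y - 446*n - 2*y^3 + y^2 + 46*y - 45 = 10*n^3 + n^2*(-31*y - 8) + n*(23*y^2 + 124*y - 1000) - 2*y^3 - 26*y^2 + 20*y + 800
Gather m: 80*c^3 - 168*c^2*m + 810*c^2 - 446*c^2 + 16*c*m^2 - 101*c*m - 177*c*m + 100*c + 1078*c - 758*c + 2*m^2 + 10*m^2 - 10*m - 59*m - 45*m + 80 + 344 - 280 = 80*c^3 + 364*c^2 + 420*c + m^2*(16*c + 12) + m*(-168*c^2 - 278*c - 114) + 144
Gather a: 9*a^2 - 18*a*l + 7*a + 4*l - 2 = 9*a^2 + a*(7 - 18*l) + 4*l - 2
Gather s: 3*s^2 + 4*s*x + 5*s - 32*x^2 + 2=3*s^2 + s*(4*x + 5) - 32*x^2 + 2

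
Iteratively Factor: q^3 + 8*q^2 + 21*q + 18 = (q + 3)*(q^2 + 5*q + 6) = (q + 3)^2*(q + 2)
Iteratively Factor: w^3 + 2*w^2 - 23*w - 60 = (w - 5)*(w^2 + 7*w + 12) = (w - 5)*(w + 3)*(w + 4)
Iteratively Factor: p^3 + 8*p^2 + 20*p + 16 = (p + 4)*(p^2 + 4*p + 4) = (p + 2)*(p + 4)*(p + 2)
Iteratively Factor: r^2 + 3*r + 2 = (r + 2)*(r + 1)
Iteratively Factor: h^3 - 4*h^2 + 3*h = (h - 3)*(h^2 - h) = h*(h - 3)*(h - 1)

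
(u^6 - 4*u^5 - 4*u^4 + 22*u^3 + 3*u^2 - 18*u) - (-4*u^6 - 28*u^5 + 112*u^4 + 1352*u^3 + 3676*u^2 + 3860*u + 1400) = 5*u^6 + 24*u^5 - 116*u^4 - 1330*u^3 - 3673*u^2 - 3878*u - 1400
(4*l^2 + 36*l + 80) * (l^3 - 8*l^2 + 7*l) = 4*l^5 + 4*l^4 - 180*l^3 - 388*l^2 + 560*l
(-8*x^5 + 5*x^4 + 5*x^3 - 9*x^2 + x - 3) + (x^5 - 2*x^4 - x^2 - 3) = -7*x^5 + 3*x^4 + 5*x^3 - 10*x^2 + x - 6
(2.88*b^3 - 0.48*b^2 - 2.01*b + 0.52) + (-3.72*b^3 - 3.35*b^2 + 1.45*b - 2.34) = -0.84*b^3 - 3.83*b^2 - 0.56*b - 1.82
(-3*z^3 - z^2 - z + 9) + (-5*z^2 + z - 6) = -3*z^3 - 6*z^2 + 3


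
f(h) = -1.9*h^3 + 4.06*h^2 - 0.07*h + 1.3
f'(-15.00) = -1404.37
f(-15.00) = 7328.35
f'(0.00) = -0.07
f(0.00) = 1.30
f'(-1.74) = -31.46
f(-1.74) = 23.72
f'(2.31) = -11.73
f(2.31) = -0.62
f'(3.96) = -57.30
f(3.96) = -53.30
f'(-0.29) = -2.90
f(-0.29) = 1.71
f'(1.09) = 2.01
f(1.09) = 3.59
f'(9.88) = -476.25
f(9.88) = -1435.49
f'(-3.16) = -82.65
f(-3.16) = 102.02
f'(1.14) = 1.78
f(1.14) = 3.68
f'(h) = -5.7*h^2 + 8.12*h - 0.07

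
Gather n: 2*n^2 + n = 2*n^2 + n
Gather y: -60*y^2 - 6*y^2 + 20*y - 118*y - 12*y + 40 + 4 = -66*y^2 - 110*y + 44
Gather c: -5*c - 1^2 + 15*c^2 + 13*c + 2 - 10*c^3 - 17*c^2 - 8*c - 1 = -10*c^3 - 2*c^2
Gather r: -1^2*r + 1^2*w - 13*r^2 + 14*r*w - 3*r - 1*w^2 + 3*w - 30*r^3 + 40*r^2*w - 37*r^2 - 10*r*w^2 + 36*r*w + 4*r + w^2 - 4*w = -30*r^3 + r^2*(40*w - 50) + r*(-10*w^2 + 50*w)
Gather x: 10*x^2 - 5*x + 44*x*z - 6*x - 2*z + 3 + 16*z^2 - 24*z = 10*x^2 + x*(44*z - 11) + 16*z^2 - 26*z + 3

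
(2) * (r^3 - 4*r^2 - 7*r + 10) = 2*r^3 - 8*r^2 - 14*r + 20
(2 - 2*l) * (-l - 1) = 2*l^2 - 2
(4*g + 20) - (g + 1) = 3*g + 19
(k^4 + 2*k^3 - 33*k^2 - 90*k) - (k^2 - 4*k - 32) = k^4 + 2*k^3 - 34*k^2 - 86*k + 32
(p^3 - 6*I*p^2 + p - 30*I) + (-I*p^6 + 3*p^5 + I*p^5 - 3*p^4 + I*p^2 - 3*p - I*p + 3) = -I*p^6 + 3*p^5 + I*p^5 - 3*p^4 + p^3 - 5*I*p^2 - 2*p - I*p + 3 - 30*I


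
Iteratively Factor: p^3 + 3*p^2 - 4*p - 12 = (p + 2)*(p^2 + p - 6) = (p + 2)*(p + 3)*(p - 2)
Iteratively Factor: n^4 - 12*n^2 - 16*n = (n + 2)*(n^3 - 2*n^2 - 8*n) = (n + 2)^2*(n^2 - 4*n) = n*(n + 2)^2*(n - 4)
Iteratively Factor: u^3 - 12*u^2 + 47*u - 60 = (u - 5)*(u^2 - 7*u + 12) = (u - 5)*(u - 3)*(u - 4)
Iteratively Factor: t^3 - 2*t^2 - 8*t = (t + 2)*(t^2 - 4*t) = t*(t + 2)*(t - 4)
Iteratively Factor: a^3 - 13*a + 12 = (a + 4)*(a^2 - 4*a + 3) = (a - 3)*(a + 4)*(a - 1)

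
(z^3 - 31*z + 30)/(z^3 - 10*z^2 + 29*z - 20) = (z + 6)/(z - 4)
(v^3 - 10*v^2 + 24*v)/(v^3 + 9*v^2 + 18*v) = (v^2 - 10*v + 24)/(v^2 + 9*v + 18)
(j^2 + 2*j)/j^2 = (j + 2)/j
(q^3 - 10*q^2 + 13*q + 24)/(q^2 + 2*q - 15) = (q^2 - 7*q - 8)/(q + 5)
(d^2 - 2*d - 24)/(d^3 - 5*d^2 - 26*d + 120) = (d + 4)/(d^2 + d - 20)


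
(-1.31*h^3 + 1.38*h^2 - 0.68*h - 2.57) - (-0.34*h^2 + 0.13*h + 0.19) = -1.31*h^3 + 1.72*h^2 - 0.81*h - 2.76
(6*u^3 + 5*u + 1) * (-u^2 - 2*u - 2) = -6*u^5 - 12*u^4 - 17*u^3 - 11*u^2 - 12*u - 2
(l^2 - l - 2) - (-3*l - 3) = l^2 + 2*l + 1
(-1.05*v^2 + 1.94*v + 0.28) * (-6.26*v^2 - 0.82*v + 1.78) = 6.573*v^4 - 11.2834*v^3 - 5.2126*v^2 + 3.2236*v + 0.4984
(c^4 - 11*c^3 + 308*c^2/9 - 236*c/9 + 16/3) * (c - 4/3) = c^5 - 37*c^4/3 + 440*c^3/9 - 1940*c^2/27 + 1088*c/27 - 64/9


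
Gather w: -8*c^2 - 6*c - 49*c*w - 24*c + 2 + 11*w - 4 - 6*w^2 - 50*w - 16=-8*c^2 - 30*c - 6*w^2 + w*(-49*c - 39) - 18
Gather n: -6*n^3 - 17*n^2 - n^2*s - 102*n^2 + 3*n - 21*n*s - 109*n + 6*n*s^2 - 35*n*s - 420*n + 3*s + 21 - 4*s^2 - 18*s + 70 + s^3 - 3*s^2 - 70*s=-6*n^3 + n^2*(-s - 119) + n*(6*s^2 - 56*s - 526) + s^3 - 7*s^2 - 85*s + 91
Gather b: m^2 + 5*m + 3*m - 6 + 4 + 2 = m^2 + 8*m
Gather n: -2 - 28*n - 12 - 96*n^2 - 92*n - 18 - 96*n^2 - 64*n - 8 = -192*n^2 - 184*n - 40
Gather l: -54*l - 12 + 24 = 12 - 54*l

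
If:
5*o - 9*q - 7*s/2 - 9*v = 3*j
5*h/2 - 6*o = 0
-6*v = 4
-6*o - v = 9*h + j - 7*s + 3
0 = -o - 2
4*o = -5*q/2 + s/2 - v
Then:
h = -24/5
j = 5069/3945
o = -2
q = 7862/3945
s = -1938/263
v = -2/3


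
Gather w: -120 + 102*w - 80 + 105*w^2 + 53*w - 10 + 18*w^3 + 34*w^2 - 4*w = 18*w^3 + 139*w^2 + 151*w - 210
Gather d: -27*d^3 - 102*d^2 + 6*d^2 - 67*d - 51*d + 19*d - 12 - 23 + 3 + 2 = -27*d^3 - 96*d^2 - 99*d - 30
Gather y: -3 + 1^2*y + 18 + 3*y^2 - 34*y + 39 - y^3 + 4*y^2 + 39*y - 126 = -y^3 + 7*y^2 + 6*y - 72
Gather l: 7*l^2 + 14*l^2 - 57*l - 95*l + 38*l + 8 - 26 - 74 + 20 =21*l^2 - 114*l - 72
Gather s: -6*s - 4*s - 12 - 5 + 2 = -10*s - 15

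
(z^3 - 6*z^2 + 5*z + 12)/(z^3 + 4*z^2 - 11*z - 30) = (z^2 - 3*z - 4)/(z^2 + 7*z + 10)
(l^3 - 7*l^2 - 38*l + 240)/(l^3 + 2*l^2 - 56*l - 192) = (l - 5)/(l + 4)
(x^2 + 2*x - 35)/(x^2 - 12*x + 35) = (x + 7)/(x - 7)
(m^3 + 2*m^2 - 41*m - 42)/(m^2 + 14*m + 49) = (m^2 - 5*m - 6)/(m + 7)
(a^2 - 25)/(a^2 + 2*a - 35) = (a + 5)/(a + 7)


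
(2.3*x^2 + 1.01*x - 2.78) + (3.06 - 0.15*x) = 2.3*x^2 + 0.86*x + 0.28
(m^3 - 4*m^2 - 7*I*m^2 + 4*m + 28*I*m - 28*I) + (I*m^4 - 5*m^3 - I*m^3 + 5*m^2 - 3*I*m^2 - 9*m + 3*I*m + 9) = I*m^4 - 4*m^3 - I*m^3 + m^2 - 10*I*m^2 - 5*m + 31*I*m + 9 - 28*I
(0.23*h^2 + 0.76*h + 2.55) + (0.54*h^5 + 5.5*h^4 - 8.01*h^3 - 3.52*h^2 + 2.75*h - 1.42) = 0.54*h^5 + 5.5*h^4 - 8.01*h^3 - 3.29*h^2 + 3.51*h + 1.13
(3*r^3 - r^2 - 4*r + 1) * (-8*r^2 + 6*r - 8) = -24*r^5 + 26*r^4 + 2*r^3 - 24*r^2 + 38*r - 8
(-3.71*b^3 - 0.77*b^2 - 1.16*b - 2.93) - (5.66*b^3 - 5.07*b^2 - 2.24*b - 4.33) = -9.37*b^3 + 4.3*b^2 + 1.08*b + 1.4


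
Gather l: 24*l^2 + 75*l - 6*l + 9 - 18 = 24*l^2 + 69*l - 9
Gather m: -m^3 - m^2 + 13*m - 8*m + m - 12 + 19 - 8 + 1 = -m^3 - m^2 + 6*m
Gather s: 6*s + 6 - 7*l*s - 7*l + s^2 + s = -7*l + s^2 + s*(7 - 7*l) + 6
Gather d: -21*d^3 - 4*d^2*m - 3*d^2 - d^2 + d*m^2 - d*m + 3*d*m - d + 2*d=-21*d^3 + d^2*(-4*m - 4) + d*(m^2 + 2*m + 1)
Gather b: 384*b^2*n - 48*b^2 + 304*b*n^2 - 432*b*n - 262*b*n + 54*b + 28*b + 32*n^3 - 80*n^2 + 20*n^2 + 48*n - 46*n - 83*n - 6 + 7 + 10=b^2*(384*n - 48) + b*(304*n^2 - 694*n + 82) + 32*n^3 - 60*n^2 - 81*n + 11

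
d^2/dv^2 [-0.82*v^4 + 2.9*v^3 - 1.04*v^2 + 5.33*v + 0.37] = -9.84*v^2 + 17.4*v - 2.08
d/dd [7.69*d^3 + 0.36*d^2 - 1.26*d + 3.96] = 23.07*d^2 + 0.72*d - 1.26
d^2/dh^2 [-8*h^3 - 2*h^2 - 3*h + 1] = -48*h - 4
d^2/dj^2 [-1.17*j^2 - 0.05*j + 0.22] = -2.34000000000000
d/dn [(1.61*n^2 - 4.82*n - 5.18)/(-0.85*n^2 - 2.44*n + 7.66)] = (-8.0254*n^2 + 15.8592*n - 49.5604)/(0.7225*n^4 + 4.148*n^3 - 7.0684*n^2 - 37.3808*n + 58.6756)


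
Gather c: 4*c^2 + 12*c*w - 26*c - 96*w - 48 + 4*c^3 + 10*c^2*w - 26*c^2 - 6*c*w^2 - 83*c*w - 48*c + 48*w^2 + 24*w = 4*c^3 + c^2*(10*w - 22) + c*(-6*w^2 - 71*w - 74) + 48*w^2 - 72*w - 48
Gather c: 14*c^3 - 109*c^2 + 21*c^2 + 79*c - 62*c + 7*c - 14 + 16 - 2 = 14*c^3 - 88*c^2 + 24*c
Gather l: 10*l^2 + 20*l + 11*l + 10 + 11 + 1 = 10*l^2 + 31*l + 22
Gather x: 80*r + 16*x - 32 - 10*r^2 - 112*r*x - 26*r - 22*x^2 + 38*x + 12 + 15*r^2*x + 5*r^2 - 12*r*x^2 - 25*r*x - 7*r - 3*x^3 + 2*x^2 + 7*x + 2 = -5*r^2 + 47*r - 3*x^3 + x^2*(-12*r - 20) + x*(15*r^2 - 137*r + 61) - 18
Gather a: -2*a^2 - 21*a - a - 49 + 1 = -2*a^2 - 22*a - 48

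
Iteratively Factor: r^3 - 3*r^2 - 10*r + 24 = (r - 2)*(r^2 - r - 12) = (r - 2)*(r + 3)*(r - 4)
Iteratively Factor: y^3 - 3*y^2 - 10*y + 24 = (y - 2)*(y^2 - y - 12) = (y - 4)*(y - 2)*(y + 3)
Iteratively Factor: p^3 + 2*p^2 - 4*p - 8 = (p + 2)*(p^2 - 4) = (p + 2)^2*(p - 2)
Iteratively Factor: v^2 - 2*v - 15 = (v + 3)*(v - 5)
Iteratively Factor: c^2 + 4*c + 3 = (c + 1)*(c + 3)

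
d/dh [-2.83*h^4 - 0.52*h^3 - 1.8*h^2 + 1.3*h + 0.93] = -11.32*h^3 - 1.56*h^2 - 3.6*h + 1.3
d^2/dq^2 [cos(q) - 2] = -cos(q)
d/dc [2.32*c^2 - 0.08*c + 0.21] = 4.64*c - 0.08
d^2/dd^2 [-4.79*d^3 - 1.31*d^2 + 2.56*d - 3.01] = -28.74*d - 2.62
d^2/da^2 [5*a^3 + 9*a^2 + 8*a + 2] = 30*a + 18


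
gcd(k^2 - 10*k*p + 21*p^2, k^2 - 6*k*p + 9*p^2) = -k + 3*p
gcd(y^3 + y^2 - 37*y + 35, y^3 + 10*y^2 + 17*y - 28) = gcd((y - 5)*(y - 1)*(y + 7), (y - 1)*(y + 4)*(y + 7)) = y^2 + 6*y - 7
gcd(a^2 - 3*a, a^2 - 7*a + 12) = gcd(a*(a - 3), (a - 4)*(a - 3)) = a - 3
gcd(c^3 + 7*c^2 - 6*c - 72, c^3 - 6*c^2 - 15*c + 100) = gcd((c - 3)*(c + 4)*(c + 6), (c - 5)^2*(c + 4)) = c + 4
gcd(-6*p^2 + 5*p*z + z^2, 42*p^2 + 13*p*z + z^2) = 6*p + z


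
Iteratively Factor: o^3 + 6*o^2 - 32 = (o + 4)*(o^2 + 2*o - 8) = (o - 2)*(o + 4)*(o + 4)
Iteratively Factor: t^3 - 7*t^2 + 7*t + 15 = (t - 5)*(t^2 - 2*t - 3) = (t - 5)*(t - 3)*(t + 1)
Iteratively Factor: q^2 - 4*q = (q - 4)*(q)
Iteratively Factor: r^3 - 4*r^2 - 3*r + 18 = (r + 2)*(r^2 - 6*r + 9) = (r - 3)*(r + 2)*(r - 3)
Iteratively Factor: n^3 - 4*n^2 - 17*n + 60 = (n + 4)*(n^2 - 8*n + 15) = (n - 3)*(n + 4)*(n - 5)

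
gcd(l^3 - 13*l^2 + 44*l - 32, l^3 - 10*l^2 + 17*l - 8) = l^2 - 9*l + 8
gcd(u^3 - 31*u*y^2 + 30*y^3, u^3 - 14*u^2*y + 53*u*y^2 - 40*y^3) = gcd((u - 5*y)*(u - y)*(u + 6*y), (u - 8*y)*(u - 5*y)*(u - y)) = u^2 - 6*u*y + 5*y^2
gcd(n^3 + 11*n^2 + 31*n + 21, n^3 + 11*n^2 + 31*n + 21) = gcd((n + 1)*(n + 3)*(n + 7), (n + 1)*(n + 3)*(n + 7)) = n^3 + 11*n^2 + 31*n + 21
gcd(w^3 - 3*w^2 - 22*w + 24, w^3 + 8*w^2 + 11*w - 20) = w^2 + 3*w - 4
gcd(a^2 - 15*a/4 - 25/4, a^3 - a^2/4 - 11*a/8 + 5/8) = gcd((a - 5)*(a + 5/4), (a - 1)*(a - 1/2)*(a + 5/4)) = a + 5/4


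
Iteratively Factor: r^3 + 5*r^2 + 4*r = (r + 1)*(r^2 + 4*r) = r*(r + 1)*(r + 4)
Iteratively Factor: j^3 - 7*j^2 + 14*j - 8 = (j - 4)*(j^2 - 3*j + 2) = (j - 4)*(j - 2)*(j - 1)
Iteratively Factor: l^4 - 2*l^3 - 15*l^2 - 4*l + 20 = (l - 1)*(l^3 - l^2 - 16*l - 20) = (l - 1)*(l + 2)*(l^2 - 3*l - 10) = (l - 5)*(l - 1)*(l + 2)*(l + 2)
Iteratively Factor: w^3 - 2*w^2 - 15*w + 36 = (w + 4)*(w^2 - 6*w + 9) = (w - 3)*(w + 4)*(w - 3)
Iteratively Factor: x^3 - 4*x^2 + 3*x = (x - 3)*(x^2 - x) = x*(x - 3)*(x - 1)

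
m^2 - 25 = (m - 5)*(m + 5)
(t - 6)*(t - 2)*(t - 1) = t^3 - 9*t^2 + 20*t - 12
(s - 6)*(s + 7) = s^2 + s - 42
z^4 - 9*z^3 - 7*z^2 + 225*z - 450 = (z - 6)*(z - 5)*(z - 3)*(z + 5)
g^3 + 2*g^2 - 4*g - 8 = (g - 2)*(g + 2)^2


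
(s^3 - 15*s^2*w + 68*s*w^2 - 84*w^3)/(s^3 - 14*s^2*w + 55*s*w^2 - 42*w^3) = (s - 2*w)/(s - w)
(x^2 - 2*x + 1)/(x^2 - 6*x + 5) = (x - 1)/(x - 5)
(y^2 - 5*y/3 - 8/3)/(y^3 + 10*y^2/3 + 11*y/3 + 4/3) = (3*y - 8)/(3*y^2 + 7*y + 4)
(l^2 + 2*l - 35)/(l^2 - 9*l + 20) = (l + 7)/(l - 4)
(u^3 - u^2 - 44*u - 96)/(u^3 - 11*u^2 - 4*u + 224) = (u + 3)/(u - 7)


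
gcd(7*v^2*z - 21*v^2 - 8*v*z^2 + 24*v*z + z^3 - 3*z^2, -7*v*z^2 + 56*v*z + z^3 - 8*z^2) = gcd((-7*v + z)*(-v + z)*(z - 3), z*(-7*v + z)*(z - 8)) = -7*v + z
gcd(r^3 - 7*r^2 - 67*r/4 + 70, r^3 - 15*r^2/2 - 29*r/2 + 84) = r^2 - 9*r/2 - 28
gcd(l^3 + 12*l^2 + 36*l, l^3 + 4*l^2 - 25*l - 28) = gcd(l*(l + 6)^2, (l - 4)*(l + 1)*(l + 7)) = 1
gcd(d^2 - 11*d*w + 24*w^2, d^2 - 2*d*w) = 1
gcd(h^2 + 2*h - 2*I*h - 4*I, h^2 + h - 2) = h + 2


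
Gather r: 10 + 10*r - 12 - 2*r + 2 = 8*r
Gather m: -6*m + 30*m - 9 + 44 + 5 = 24*m + 40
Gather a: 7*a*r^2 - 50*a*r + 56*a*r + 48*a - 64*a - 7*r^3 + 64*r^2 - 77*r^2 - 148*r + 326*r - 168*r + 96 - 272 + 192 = a*(7*r^2 + 6*r - 16) - 7*r^3 - 13*r^2 + 10*r + 16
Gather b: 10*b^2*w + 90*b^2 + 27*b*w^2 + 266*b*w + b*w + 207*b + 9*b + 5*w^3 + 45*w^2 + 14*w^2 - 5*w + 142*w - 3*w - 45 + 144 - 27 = b^2*(10*w + 90) + b*(27*w^2 + 267*w + 216) + 5*w^3 + 59*w^2 + 134*w + 72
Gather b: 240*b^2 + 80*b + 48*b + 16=240*b^2 + 128*b + 16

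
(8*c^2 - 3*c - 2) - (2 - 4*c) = 8*c^2 + c - 4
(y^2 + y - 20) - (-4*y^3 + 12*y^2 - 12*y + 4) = 4*y^3 - 11*y^2 + 13*y - 24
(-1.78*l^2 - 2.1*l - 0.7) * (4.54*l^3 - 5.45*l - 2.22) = -8.0812*l^5 - 9.534*l^4 + 6.523*l^3 + 15.3966*l^2 + 8.477*l + 1.554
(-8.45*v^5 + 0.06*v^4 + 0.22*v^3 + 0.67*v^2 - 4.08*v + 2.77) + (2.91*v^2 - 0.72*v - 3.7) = -8.45*v^5 + 0.06*v^4 + 0.22*v^3 + 3.58*v^2 - 4.8*v - 0.93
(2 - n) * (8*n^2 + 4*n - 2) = -8*n^3 + 12*n^2 + 10*n - 4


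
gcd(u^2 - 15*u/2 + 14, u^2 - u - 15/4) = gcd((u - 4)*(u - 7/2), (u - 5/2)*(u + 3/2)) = 1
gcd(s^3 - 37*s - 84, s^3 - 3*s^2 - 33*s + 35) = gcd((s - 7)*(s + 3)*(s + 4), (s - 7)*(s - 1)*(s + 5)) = s - 7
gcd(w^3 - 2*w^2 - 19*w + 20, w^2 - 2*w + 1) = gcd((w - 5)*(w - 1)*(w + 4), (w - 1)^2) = w - 1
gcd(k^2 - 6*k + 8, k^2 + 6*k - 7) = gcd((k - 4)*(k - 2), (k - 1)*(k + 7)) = 1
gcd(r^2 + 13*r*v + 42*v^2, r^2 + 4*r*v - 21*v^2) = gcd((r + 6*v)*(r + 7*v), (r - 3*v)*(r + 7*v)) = r + 7*v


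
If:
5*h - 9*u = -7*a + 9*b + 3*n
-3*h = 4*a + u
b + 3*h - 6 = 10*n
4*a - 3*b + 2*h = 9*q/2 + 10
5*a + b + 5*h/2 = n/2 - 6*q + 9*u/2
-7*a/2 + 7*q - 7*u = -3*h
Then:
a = 66472/293529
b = 530552/97843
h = 367066/293529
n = 31056/97843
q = -1491164/293529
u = -1367086/293529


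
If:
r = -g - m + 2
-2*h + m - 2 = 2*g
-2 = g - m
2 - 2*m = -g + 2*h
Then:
No Solution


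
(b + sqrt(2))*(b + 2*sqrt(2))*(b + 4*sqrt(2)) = b^3 + 7*sqrt(2)*b^2 + 28*b + 16*sqrt(2)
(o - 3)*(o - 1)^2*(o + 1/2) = o^4 - 9*o^3/2 + 9*o^2/2 + o/2 - 3/2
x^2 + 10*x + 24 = (x + 4)*(x + 6)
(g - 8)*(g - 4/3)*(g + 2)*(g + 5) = g^4 - 7*g^3/3 - 134*g^2/3 - 56*g/3 + 320/3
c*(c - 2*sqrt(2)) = c^2 - 2*sqrt(2)*c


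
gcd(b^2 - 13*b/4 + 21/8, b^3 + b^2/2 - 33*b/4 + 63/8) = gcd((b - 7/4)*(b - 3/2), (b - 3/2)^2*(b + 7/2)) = b - 3/2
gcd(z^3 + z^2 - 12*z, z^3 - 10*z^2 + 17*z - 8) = 1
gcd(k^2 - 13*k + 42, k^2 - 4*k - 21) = k - 7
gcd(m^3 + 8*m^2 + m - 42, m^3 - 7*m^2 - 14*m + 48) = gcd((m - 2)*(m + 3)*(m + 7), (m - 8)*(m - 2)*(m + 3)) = m^2 + m - 6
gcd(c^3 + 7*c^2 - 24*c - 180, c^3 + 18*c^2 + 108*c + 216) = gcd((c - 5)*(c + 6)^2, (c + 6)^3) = c^2 + 12*c + 36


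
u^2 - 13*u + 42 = (u - 7)*(u - 6)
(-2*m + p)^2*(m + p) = 4*m^3 - 3*m*p^2 + p^3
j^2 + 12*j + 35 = (j + 5)*(j + 7)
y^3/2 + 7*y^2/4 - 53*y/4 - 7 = (y/2 + 1/4)*(y - 4)*(y + 7)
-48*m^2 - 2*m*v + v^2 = (-8*m + v)*(6*m + v)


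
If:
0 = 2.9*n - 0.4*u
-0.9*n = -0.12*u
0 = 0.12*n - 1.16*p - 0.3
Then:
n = 0.00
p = -0.26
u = 0.00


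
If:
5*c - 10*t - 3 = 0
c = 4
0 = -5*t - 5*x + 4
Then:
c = 4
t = 17/10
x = -9/10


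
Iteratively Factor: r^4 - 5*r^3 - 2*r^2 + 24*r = (r + 2)*(r^3 - 7*r^2 + 12*r) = (r - 4)*(r + 2)*(r^2 - 3*r) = (r - 4)*(r - 3)*(r + 2)*(r)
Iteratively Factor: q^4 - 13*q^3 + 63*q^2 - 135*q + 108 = (q - 3)*(q^3 - 10*q^2 + 33*q - 36) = (q - 3)^2*(q^2 - 7*q + 12) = (q - 3)^3*(q - 4)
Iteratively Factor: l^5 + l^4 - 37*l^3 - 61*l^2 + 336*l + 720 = (l - 4)*(l^4 + 5*l^3 - 17*l^2 - 129*l - 180) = (l - 4)*(l + 3)*(l^3 + 2*l^2 - 23*l - 60) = (l - 5)*(l - 4)*(l + 3)*(l^2 + 7*l + 12) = (l - 5)*(l - 4)*(l + 3)*(l + 4)*(l + 3)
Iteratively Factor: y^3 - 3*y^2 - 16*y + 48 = (y + 4)*(y^2 - 7*y + 12) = (y - 4)*(y + 4)*(y - 3)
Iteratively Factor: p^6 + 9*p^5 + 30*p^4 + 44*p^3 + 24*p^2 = (p)*(p^5 + 9*p^4 + 30*p^3 + 44*p^2 + 24*p) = p*(p + 2)*(p^4 + 7*p^3 + 16*p^2 + 12*p) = p*(p + 2)*(p + 3)*(p^3 + 4*p^2 + 4*p) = p^2*(p + 2)*(p + 3)*(p^2 + 4*p + 4) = p^2*(p + 2)^2*(p + 3)*(p + 2)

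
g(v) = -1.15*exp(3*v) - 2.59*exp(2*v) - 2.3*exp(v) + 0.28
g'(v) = -3.45*exp(3*v) - 5.18*exp(2*v) - 2.3*exp(v)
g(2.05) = -712.89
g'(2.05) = -1947.50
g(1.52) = -174.30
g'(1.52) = -448.57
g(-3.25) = 0.19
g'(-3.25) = -0.10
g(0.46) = -14.43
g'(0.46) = -30.35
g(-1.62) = -0.29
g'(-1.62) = -0.68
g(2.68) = -4152.23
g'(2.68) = -11839.48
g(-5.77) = 0.27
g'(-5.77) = -0.01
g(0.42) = -13.27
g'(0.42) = -27.66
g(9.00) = -612025554648.95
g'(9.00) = -1835906567353.43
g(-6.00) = 0.27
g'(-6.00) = -0.00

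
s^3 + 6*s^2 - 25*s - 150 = (s - 5)*(s + 5)*(s + 6)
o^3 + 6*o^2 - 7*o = o*(o - 1)*(o + 7)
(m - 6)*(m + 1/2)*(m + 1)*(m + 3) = m^4 - 3*m^3/2 - 22*m^2 - 57*m/2 - 9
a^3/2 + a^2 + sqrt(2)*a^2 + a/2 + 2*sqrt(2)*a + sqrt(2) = (a/2 + sqrt(2))*(a + 1)^2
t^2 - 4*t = t*(t - 4)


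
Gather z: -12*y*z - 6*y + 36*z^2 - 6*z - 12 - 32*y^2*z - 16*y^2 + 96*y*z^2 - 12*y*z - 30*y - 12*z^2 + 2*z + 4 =-16*y^2 - 36*y + z^2*(96*y + 24) + z*(-32*y^2 - 24*y - 4) - 8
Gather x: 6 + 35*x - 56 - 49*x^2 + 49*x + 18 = -49*x^2 + 84*x - 32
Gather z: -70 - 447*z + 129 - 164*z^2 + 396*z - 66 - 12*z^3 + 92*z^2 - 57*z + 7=-12*z^3 - 72*z^2 - 108*z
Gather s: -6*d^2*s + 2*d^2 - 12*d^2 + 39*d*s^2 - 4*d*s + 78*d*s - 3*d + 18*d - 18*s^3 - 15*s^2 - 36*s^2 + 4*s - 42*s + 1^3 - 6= -10*d^2 + 15*d - 18*s^3 + s^2*(39*d - 51) + s*(-6*d^2 + 74*d - 38) - 5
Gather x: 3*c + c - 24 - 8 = 4*c - 32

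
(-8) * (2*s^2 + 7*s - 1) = -16*s^2 - 56*s + 8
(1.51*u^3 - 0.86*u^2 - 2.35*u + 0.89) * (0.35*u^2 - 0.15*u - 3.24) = 0.5285*u^5 - 0.5275*u^4 - 5.5859*u^3 + 3.4504*u^2 + 7.4805*u - 2.8836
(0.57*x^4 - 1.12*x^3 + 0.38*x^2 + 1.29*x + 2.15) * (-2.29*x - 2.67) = -1.3053*x^5 + 1.0429*x^4 + 2.1202*x^3 - 3.9687*x^2 - 8.3678*x - 5.7405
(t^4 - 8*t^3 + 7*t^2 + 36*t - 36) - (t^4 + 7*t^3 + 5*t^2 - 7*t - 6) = -15*t^3 + 2*t^2 + 43*t - 30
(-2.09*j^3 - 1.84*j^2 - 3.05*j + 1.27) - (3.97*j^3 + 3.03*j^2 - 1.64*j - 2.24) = -6.06*j^3 - 4.87*j^2 - 1.41*j + 3.51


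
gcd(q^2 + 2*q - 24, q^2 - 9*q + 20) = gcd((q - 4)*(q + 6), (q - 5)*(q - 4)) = q - 4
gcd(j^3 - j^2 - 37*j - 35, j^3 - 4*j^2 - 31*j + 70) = j^2 - 2*j - 35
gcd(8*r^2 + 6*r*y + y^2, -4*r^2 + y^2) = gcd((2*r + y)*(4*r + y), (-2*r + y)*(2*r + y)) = 2*r + y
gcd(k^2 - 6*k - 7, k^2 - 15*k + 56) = k - 7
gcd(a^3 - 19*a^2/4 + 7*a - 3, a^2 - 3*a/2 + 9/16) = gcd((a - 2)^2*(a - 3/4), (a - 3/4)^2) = a - 3/4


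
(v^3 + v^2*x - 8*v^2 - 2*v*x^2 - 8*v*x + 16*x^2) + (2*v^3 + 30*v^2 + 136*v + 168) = 3*v^3 + v^2*x + 22*v^2 - 2*v*x^2 - 8*v*x + 136*v + 16*x^2 + 168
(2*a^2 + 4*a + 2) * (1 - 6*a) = -12*a^3 - 22*a^2 - 8*a + 2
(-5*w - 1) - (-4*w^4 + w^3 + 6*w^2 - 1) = 4*w^4 - w^3 - 6*w^2 - 5*w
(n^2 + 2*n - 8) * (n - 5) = n^3 - 3*n^2 - 18*n + 40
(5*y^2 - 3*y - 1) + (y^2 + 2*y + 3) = 6*y^2 - y + 2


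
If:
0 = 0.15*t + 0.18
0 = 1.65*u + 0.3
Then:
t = -1.20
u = -0.18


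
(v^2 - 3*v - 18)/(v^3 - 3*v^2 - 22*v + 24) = (v + 3)/(v^2 + 3*v - 4)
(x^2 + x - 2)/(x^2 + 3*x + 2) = (x - 1)/(x + 1)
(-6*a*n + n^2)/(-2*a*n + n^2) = (6*a - n)/(2*a - n)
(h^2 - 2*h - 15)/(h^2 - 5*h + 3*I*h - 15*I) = (h + 3)/(h + 3*I)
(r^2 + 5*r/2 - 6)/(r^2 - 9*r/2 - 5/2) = (-2*r^2 - 5*r + 12)/(-2*r^2 + 9*r + 5)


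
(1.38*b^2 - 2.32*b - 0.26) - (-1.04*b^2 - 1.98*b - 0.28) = 2.42*b^2 - 0.34*b + 0.02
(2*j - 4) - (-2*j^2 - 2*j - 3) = 2*j^2 + 4*j - 1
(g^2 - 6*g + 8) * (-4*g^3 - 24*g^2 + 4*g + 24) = -4*g^5 + 116*g^3 - 192*g^2 - 112*g + 192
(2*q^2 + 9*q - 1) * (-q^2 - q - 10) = -2*q^4 - 11*q^3 - 28*q^2 - 89*q + 10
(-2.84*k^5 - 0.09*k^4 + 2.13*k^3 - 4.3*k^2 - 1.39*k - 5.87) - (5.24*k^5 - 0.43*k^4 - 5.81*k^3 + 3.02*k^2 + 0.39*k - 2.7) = -8.08*k^5 + 0.34*k^4 + 7.94*k^3 - 7.32*k^2 - 1.78*k - 3.17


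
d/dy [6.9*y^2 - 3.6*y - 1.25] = 13.8*y - 3.6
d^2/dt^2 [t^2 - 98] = 2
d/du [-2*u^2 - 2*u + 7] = -4*u - 2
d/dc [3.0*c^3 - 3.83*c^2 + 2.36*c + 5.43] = 9.0*c^2 - 7.66*c + 2.36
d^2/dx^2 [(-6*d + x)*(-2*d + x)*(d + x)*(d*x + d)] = 2*d*(4*d^2 - 21*d*x - 7*d + 6*x^2 + 3*x)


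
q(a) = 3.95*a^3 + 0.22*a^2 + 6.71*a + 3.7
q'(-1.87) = 47.33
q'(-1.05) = 19.31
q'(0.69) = 12.66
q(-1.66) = -24.90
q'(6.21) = 466.43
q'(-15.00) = 2666.36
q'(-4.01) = 195.49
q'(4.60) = 259.48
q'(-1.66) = 38.63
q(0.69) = 9.73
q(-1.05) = -7.68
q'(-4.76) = 273.11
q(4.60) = 423.70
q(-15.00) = -13378.70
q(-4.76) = -449.26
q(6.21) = 999.81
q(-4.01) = -274.37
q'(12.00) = 1718.39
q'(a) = 11.85*a^2 + 0.44*a + 6.71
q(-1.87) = -33.91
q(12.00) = 6941.50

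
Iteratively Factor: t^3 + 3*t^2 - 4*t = (t + 4)*(t^2 - t) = (t - 1)*(t + 4)*(t)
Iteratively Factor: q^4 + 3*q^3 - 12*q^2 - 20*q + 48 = (q - 2)*(q^3 + 5*q^2 - 2*q - 24) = (q - 2)*(q + 4)*(q^2 + q - 6) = (q - 2)*(q + 3)*(q + 4)*(q - 2)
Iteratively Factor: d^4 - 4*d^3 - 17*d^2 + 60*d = (d)*(d^3 - 4*d^2 - 17*d + 60) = d*(d + 4)*(d^2 - 8*d + 15) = d*(d - 3)*(d + 4)*(d - 5)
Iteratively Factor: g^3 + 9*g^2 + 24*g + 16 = (g + 4)*(g^2 + 5*g + 4) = (g + 1)*(g + 4)*(g + 4)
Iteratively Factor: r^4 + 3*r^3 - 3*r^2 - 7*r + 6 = (r + 2)*(r^3 + r^2 - 5*r + 3) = (r - 1)*(r + 2)*(r^2 + 2*r - 3) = (r - 1)*(r + 2)*(r + 3)*(r - 1)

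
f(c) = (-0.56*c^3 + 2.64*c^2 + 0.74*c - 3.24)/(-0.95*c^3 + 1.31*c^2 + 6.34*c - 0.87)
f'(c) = (-1.68*c^2 + 5.28*c + 0.74)/(-0.95*c^3 + 1.31*c^2 + 6.34*c - 0.87) + (2.85*c^2 - 2.62*c - 6.34)*(-0.56*c^3 + 2.64*c^2 + 0.74*c - 3.24)/(-0.95*c^3 + 1.31*c^2 + 6.34*c - 0.87)^2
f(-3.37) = 1.58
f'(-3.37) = 0.65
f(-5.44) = 1.03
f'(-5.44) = 0.11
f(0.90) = -0.16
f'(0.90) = 0.99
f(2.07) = 0.49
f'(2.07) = 0.50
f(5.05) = 0.07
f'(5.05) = 0.20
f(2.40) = 0.69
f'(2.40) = 0.72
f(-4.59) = 1.15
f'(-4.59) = 0.19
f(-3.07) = 1.82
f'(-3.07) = 1.07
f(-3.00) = 1.90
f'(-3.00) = 1.23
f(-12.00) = 0.76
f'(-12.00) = 0.02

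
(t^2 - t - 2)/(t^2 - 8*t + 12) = (t + 1)/(t - 6)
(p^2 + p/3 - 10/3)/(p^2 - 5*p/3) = (p + 2)/p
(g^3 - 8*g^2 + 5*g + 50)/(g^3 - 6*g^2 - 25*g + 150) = (g^2 - 3*g - 10)/(g^2 - g - 30)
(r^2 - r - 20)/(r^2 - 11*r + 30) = (r + 4)/(r - 6)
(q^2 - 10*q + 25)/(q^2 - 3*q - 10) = (q - 5)/(q + 2)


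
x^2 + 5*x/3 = x*(x + 5/3)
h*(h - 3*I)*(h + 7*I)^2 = h^4 + 11*I*h^3 - 7*h^2 + 147*I*h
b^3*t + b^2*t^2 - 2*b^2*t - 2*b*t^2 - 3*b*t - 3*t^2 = (b - 3)*(b + t)*(b*t + t)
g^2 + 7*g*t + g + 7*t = (g + 1)*(g + 7*t)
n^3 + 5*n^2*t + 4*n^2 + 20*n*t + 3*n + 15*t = (n + 1)*(n + 3)*(n + 5*t)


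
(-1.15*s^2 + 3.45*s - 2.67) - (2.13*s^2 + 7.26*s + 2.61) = -3.28*s^2 - 3.81*s - 5.28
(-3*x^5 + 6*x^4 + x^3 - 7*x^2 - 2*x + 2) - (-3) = -3*x^5 + 6*x^4 + x^3 - 7*x^2 - 2*x + 5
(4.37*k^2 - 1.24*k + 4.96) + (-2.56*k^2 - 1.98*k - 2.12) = 1.81*k^2 - 3.22*k + 2.84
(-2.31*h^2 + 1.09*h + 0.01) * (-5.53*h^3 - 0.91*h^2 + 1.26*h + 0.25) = 12.7743*h^5 - 3.9256*h^4 - 3.9578*h^3 + 0.7868*h^2 + 0.2851*h + 0.0025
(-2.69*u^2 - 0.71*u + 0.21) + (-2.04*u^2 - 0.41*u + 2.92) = -4.73*u^2 - 1.12*u + 3.13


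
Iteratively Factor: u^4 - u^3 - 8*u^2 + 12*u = (u)*(u^3 - u^2 - 8*u + 12) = u*(u + 3)*(u^2 - 4*u + 4) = u*(u - 2)*(u + 3)*(u - 2)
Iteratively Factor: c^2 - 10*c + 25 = (c - 5)*(c - 5)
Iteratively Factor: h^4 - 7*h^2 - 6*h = (h)*(h^3 - 7*h - 6) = h*(h + 2)*(h^2 - 2*h - 3) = h*(h + 1)*(h + 2)*(h - 3)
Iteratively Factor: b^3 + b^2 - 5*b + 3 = (b - 1)*(b^2 + 2*b - 3) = (b - 1)*(b + 3)*(b - 1)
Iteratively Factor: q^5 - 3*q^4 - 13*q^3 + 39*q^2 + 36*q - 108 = (q - 3)*(q^4 - 13*q^2 + 36) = (q - 3)*(q + 2)*(q^3 - 2*q^2 - 9*q + 18) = (q - 3)*(q + 2)*(q + 3)*(q^2 - 5*q + 6) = (q - 3)*(q - 2)*(q + 2)*(q + 3)*(q - 3)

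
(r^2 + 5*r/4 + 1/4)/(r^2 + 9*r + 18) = (4*r^2 + 5*r + 1)/(4*(r^2 + 9*r + 18))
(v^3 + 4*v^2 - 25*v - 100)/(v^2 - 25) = v + 4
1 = 1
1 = 1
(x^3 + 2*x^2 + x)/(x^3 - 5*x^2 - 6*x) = (x + 1)/(x - 6)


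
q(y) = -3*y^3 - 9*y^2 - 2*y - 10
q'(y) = -9*y^2 - 18*y - 2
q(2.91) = -165.96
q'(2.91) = -130.59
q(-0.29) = -10.10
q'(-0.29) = 2.46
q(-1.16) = -15.11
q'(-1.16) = 6.77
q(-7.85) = 902.31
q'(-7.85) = -415.30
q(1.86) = -64.16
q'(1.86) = -66.62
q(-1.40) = -16.61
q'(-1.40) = 5.56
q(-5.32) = 197.62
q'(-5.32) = -160.96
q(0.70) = -16.84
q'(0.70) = -19.01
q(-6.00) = 326.00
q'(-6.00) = -218.00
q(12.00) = -6514.00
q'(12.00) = -1514.00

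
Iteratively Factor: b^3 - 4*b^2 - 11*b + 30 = (b + 3)*(b^2 - 7*b + 10) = (b - 5)*(b + 3)*(b - 2)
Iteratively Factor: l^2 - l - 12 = (l + 3)*(l - 4)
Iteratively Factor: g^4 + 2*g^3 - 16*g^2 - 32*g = (g + 2)*(g^3 - 16*g) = (g + 2)*(g + 4)*(g^2 - 4*g) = g*(g + 2)*(g + 4)*(g - 4)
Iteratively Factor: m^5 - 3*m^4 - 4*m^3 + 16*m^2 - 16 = (m - 2)*(m^4 - m^3 - 6*m^2 + 4*m + 8) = (m - 2)*(m + 1)*(m^3 - 2*m^2 - 4*m + 8) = (m - 2)^2*(m + 1)*(m^2 - 4) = (m - 2)^2*(m + 1)*(m + 2)*(m - 2)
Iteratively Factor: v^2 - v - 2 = (v - 2)*(v + 1)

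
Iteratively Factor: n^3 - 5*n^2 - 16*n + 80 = (n - 4)*(n^2 - n - 20) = (n - 4)*(n + 4)*(n - 5)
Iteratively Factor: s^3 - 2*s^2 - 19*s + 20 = (s + 4)*(s^2 - 6*s + 5) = (s - 5)*(s + 4)*(s - 1)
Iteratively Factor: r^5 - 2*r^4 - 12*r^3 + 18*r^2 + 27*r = (r + 1)*(r^4 - 3*r^3 - 9*r^2 + 27*r) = r*(r + 1)*(r^3 - 3*r^2 - 9*r + 27) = r*(r - 3)*(r + 1)*(r^2 - 9) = r*(r - 3)^2*(r + 1)*(r + 3)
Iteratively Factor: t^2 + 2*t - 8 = (t - 2)*(t + 4)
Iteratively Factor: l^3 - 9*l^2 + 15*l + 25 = (l + 1)*(l^2 - 10*l + 25) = (l - 5)*(l + 1)*(l - 5)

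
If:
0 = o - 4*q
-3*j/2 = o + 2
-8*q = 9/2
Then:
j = 1/6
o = -9/4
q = -9/16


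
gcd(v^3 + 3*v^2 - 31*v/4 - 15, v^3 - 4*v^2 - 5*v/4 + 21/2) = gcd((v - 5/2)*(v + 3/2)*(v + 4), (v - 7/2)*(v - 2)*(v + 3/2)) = v + 3/2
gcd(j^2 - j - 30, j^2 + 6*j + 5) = j + 5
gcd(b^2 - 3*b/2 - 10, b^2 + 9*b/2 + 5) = b + 5/2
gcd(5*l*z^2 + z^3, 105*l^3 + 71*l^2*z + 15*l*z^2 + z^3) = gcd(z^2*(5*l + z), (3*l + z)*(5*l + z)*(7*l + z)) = 5*l + z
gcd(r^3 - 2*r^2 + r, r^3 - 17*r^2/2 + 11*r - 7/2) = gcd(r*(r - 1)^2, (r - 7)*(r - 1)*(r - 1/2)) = r - 1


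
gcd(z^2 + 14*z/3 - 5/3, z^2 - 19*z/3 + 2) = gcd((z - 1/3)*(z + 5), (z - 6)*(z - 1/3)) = z - 1/3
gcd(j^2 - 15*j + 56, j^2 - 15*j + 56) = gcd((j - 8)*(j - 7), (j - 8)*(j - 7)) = j^2 - 15*j + 56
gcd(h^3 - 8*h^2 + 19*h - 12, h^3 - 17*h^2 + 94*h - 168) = h - 4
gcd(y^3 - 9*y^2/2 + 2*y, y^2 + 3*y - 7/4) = y - 1/2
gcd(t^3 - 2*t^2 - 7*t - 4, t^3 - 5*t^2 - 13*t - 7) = t^2 + 2*t + 1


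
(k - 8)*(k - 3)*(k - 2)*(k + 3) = k^4 - 10*k^3 + 7*k^2 + 90*k - 144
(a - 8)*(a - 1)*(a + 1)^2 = a^4 - 7*a^3 - 9*a^2 + 7*a + 8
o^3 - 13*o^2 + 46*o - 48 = (o - 8)*(o - 3)*(o - 2)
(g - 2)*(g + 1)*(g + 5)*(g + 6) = g^4 + 10*g^3 + 17*g^2 - 52*g - 60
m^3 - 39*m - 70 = (m - 7)*(m + 2)*(m + 5)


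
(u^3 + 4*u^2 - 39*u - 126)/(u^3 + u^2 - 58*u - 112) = (u^2 - 3*u - 18)/(u^2 - 6*u - 16)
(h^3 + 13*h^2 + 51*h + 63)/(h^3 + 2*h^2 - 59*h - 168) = (h + 3)/(h - 8)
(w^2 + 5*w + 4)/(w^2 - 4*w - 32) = (w + 1)/(w - 8)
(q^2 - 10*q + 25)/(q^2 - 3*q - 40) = (-q^2 + 10*q - 25)/(-q^2 + 3*q + 40)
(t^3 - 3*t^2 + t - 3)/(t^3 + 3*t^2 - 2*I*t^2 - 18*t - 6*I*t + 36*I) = (t^2 + 1)/(t^2 + 2*t*(3 - I) - 12*I)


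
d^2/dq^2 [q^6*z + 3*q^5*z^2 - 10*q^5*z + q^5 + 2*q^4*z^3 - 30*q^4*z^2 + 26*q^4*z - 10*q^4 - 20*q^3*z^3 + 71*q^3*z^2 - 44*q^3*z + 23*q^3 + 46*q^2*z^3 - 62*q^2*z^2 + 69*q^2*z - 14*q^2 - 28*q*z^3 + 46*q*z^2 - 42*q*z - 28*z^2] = 30*q^4*z + 60*q^3*z^2 - 200*q^3*z + 20*q^3 + 24*q^2*z^3 - 360*q^2*z^2 + 312*q^2*z - 120*q^2 - 120*q*z^3 + 426*q*z^2 - 264*q*z + 138*q + 92*z^3 - 124*z^2 + 138*z - 28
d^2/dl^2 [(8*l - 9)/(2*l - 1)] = -40/(2*l - 1)^3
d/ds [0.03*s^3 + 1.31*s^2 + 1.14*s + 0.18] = 0.09*s^2 + 2.62*s + 1.14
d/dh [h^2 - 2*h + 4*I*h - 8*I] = 2*h - 2 + 4*I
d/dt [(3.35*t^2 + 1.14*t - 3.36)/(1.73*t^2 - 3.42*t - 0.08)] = (-13.4292*t^2 + 11.0896*t - 11.5824)/(2.9929*t^4 - 11.8332*t^3 + 11.4196*t^2 + 0.5472*t + 0.0064)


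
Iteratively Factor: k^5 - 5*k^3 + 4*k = (k + 1)*(k^4 - k^3 - 4*k^2 + 4*k) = (k - 1)*(k + 1)*(k^3 - 4*k) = (k - 2)*(k - 1)*(k + 1)*(k^2 + 2*k) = k*(k - 2)*(k - 1)*(k + 1)*(k + 2)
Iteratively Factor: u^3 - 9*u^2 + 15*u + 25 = (u + 1)*(u^2 - 10*u + 25) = (u - 5)*(u + 1)*(u - 5)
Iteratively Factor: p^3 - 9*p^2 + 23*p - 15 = (p - 1)*(p^2 - 8*p + 15) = (p - 5)*(p - 1)*(p - 3)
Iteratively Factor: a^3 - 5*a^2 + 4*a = (a)*(a^2 - 5*a + 4) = a*(a - 4)*(a - 1)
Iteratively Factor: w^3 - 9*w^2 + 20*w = (w - 4)*(w^2 - 5*w) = (w - 5)*(w - 4)*(w)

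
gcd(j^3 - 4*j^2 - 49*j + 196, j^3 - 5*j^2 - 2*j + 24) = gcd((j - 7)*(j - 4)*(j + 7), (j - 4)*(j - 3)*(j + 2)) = j - 4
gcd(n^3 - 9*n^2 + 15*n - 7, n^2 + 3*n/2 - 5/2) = n - 1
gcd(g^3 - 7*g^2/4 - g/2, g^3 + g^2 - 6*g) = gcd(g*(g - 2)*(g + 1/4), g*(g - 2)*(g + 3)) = g^2 - 2*g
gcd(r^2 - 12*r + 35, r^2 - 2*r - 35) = r - 7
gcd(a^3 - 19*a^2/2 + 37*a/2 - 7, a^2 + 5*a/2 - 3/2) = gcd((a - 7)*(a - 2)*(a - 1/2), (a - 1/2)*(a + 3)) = a - 1/2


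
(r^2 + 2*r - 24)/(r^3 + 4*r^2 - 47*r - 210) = (r - 4)/(r^2 - 2*r - 35)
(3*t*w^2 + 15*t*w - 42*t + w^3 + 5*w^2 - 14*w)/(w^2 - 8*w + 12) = (3*t*w + 21*t + w^2 + 7*w)/(w - 6)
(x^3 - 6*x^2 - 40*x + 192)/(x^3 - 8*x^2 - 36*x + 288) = (x - 4)/(x - 6)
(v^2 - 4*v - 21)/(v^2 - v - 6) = (-v^2 + 4*v + 21)/(-v^2 + v + 6)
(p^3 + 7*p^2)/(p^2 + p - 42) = p^2/(p - 6)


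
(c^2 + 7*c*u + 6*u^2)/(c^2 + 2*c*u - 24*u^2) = (-c - u)/(-c + 4*u)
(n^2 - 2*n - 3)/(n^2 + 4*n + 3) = (n - 3)/(n + 3)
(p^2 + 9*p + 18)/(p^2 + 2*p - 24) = (p + 3)/(p - 4)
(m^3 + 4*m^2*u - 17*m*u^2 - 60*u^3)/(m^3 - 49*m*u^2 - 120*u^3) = (-m + 4*u)/(-m + 8*u)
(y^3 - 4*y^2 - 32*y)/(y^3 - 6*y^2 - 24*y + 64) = y/(y - 2)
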